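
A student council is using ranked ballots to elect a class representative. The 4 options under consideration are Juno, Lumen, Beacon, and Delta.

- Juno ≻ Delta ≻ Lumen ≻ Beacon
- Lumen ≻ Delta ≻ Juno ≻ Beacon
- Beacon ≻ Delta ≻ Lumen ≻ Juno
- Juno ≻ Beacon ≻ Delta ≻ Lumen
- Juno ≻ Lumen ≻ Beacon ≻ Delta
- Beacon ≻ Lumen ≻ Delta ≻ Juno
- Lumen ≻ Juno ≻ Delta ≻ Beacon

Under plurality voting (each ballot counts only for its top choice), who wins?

Juno

First-place vote totals:
  Juno: 3
  Lumen: 2
  Beacon: 2
  Delta: 0
Juno has the most first-place votes.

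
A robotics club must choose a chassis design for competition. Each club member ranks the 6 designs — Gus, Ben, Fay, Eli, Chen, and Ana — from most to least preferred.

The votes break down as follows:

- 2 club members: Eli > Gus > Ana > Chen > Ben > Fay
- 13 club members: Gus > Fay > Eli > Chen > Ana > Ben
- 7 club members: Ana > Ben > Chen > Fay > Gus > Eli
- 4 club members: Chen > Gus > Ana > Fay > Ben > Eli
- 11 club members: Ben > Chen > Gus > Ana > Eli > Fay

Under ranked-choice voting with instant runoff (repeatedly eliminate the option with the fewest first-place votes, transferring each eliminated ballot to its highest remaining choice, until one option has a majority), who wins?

Round 1: Gus 13, Ben 11, Ana 7, Chen 4, Eli 2, Fay 0. Fay has the fewest and is eliminated.
Round 2: Gus 13, Ben 11, Ana 7, Chen 4, Eli 2. Eli has the fewest and is eliminated.
Round 3: Gus 15, Ben 11, Ana 7, Chen 4. Chen has the fewest and is eliminated.
Round 4: Gus 19, Ben 11, Ana 7. Gus has a majority.

Gus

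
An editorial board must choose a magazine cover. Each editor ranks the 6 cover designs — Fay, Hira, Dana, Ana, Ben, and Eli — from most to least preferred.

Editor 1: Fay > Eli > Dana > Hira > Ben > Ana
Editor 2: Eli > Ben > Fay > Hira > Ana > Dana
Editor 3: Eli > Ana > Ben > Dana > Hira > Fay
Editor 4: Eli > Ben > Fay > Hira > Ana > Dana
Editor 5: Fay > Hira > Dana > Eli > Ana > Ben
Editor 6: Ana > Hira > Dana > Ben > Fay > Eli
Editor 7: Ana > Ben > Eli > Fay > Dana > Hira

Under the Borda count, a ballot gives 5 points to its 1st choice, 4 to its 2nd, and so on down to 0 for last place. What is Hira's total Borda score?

Borda scores:
  Fay: 5 + 3 + 0 + 3 + 5 + 1 + 2 = 19
  Hira: 2 + 2 + 1 + 2 + 4 + 4 + 0 = 15
  Dana: 3 + 0 + 2 + 0 + 3 + 3 + 1 = 12
  Ana: 0 + 1 + 4 + 1 + 1 + 5 + 5 = 17
  Ben: 1 + 4 + 3 + 4 + 0 + 2 + 4 = 18
  Eli: 4 + 5 + 5 + 5 + 2 + 0 + 3 = 24

15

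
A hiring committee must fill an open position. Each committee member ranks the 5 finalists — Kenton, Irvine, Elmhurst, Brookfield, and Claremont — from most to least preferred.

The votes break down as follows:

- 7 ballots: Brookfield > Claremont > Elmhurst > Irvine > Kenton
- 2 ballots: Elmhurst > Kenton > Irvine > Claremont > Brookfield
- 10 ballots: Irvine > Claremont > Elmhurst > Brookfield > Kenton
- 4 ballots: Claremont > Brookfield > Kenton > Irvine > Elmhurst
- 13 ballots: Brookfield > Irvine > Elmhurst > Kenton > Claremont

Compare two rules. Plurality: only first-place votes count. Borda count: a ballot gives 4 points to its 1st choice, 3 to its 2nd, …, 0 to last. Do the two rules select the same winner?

Yes

Plurality first-place counts: Kenton 0, Irvine 10, Elmhurst 2, Brookfield 20, Claremont 4 → Brookfield.
Borda totals: Kenton 27, Irvine 94, Elmhurst 68, Brookfield 102, Claremont 69 → Brookfield.
The two rules agree on Brookfield.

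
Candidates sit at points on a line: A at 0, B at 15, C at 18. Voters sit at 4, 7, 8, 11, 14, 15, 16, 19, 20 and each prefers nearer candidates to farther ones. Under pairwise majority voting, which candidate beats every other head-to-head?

B

With single-peaked preferences on a line, the Condorcet winner is the candidate closest to the median voter.
The median voter (position 14) is closest to B at 15.
Check: B vs A — voters closer to B: 7 of 9.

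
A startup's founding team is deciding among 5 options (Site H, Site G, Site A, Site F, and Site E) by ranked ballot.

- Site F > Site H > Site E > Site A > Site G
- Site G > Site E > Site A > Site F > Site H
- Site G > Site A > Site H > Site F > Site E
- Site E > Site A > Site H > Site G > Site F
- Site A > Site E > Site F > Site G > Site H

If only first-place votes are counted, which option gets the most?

Site G

First-place vote totals:
  Site H: 0
  Site G: 2
  Site A: 1
  Site F: 1
  Site E: 1
Site G has the most first-place votes.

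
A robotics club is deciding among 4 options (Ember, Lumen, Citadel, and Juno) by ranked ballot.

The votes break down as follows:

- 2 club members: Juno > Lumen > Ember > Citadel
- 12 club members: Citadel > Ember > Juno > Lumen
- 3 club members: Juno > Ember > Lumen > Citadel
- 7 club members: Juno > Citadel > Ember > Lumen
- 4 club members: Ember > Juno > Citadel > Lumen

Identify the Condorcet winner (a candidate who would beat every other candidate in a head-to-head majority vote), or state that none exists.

No Condorcet winner

Head-to-head results (28 voters total):
Ember vs Lumen: Ember wins 26–2.
Ember vs Citadel: Citadel wins 19–9.
Ember vs Juno: Ember wins 16–12.
Lumen vs Citadel: Citadel wins 23–5.
Lumen vs Juno: Juno wins 28–0.
Citadel vs Juno: Juno wins 16–12.
No candidate beats all others: Ember beats Juno beats Citadel beats Ember, a majority cycle.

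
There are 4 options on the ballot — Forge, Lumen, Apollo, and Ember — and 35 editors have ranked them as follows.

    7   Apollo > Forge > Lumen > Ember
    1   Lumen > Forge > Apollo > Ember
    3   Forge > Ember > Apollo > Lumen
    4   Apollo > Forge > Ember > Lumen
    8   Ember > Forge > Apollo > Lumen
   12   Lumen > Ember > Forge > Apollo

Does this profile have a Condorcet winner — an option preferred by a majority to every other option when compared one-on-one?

Head-to-head results (35 voters total):
Forge vs Lumen: Forge wins 22–13.
Forge vs Apollo: Forge wins 24–11.
Forge vs Ember: Ember wins 20–15.
Lumen vs Apollo: Apollo wins 22–13.
Lumen vs Ember: Lumen wins 20–15.
Apollo vs Ember: Ember wins 23–12.
No candidate beats all others: Forge beats Lumen beats Ember beats Forge, a majority cycle.

No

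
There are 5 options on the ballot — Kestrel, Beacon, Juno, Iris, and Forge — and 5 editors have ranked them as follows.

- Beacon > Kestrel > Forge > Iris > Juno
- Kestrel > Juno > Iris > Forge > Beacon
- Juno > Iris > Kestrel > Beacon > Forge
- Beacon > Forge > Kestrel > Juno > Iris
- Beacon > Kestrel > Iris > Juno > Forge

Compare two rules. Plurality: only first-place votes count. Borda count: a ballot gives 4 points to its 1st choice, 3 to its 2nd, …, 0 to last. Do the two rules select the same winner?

Plurality first-place counts: Kestrel 1, Beacon 3, Juno 1, Iris 0, Forge 0 → Beacon.
Borda totals: Kestrel 14, Beacon 13, Juno 9, Iris 8, Forge 6 → Kestrel.
The two rules disagree: plurality picks Beacon, Borda picks Kestrel.

No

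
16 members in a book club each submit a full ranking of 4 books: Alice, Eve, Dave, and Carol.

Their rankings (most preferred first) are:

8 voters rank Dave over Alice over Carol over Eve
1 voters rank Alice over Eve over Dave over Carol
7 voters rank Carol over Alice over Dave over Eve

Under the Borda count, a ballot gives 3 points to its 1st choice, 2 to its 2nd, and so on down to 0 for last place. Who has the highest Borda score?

Alice

Borda scores:
  Alice: 8·2 + 3 + 7·2 = 33
  Eve: 8·0 + 2 + 7·0 = 2
  Dave: 8·3 + 1 + 7·1 = 32
  Carol: 8·1 + 0 + 7·3 = 29
Alice has the highest total.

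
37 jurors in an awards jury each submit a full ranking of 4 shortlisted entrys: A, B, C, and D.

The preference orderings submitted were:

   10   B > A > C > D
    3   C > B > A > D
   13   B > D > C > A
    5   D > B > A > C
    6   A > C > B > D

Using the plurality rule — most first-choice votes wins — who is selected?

First-place vote totals:
  A: 6
  B: 23
  C: 3
  D: 5
B has the most first-place votes.

B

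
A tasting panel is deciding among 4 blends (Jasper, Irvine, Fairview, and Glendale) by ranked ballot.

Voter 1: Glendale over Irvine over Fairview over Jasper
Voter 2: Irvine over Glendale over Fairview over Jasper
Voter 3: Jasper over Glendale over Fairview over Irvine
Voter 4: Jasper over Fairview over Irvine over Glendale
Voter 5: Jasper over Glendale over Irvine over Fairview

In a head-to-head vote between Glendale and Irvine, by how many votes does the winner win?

1

Ballots ranking Glendale above Irvine: 3.
Ballots ranking Irvine above Glendale: 2.
Glendale wins 3–2, a margin of 1.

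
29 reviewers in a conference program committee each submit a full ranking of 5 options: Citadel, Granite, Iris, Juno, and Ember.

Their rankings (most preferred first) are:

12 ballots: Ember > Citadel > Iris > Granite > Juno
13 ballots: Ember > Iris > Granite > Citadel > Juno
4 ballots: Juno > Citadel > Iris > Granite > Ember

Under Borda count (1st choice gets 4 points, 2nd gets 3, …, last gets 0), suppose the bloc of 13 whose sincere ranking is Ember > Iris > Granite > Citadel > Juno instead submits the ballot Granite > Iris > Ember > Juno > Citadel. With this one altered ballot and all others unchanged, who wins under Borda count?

Borda totals with the altered ballot: Citadel 48, Granite 68, Iris 71, Juno 29, Ember 74.
The winner is unchanged: still Ember.

Ember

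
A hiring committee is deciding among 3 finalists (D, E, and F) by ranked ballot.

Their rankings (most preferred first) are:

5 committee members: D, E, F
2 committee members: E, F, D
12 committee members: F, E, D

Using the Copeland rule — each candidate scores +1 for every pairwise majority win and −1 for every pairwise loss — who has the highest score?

F

Pairwise results:
  D vs E: E wins 14–5.
  D vs F: F wins 14–5.
  E vs F: F wins 12–7.
Copeland scores (wins − losses):
  D: 0 − 2 = -2
  E: 1 − 1 = 0
  F: 2 − 0 = 2
F has the best Copeland score.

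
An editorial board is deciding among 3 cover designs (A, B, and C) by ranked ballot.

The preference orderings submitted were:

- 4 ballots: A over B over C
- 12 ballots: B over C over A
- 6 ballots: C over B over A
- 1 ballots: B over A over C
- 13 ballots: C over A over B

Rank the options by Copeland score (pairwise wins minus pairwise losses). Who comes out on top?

Pairwise results:
  A vs B: B wins 19–17.
  A vs C: C wins 31–5.
  B vs C: C wins 19–17.
Copeland scores (wins − losses):
  A: 0 − 2 = -2
  B: 1 − 1 = 0
  C: 2 − 0 = 2
C has the best Copeland score.

C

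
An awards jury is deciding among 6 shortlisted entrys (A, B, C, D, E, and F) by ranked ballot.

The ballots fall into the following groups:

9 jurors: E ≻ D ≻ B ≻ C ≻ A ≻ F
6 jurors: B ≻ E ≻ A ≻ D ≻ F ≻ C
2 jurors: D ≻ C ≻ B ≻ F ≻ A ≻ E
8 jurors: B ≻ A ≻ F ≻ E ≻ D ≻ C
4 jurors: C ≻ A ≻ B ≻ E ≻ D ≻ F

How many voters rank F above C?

Ballots ranking F above C: 6+8 = 14.
Ballots ranking C above F: 9+2+4 = 15.
So 14 of 29 voters prefer F to C.

14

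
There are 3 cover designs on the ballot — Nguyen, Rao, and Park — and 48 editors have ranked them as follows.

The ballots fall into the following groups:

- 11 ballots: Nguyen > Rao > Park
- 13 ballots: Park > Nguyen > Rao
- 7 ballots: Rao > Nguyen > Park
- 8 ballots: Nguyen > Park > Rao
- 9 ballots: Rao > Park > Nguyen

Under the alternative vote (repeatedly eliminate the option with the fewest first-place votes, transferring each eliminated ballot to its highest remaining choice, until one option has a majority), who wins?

Nguyen

Round 1: Nguyen 19, Rao 16, Park 13. Park has the fewest and is eliminated.
Round 2: Nguyen 32, Rao 16. Nguyen has a majority.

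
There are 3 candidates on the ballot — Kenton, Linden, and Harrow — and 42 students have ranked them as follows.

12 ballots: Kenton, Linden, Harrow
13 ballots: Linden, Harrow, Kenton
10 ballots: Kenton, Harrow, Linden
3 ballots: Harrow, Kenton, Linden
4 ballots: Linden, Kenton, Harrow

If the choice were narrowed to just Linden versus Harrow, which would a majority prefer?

Ballots ranking Linden above Harrow: 12+13+4 = 29.
Ballots ranking Harrow above Linden: 10+3 = 13.
Linden wins the head-to-head, 29–13.

Linden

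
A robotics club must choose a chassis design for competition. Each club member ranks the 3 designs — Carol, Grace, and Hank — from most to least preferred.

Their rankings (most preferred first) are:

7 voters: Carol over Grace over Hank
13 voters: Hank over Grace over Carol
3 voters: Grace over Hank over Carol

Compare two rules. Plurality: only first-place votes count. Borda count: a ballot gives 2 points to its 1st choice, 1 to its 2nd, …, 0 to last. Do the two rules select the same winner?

Plurality first-place counts: Carol 7, Grace 3, Hank 13 → Hank.
Borda totals: Carol 14, Grace 26, Hank 29 → Hank.
The two rules agree on Hank.

Yes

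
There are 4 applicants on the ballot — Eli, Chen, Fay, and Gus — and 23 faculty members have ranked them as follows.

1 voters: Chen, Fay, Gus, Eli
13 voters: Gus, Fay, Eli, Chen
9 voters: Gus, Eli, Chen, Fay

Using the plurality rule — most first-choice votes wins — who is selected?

First-place vote totals:
  Eli: 0
  Chen: 1
  Fay: 0
  Gus: 22
Gus has the most first-place votes.

Gus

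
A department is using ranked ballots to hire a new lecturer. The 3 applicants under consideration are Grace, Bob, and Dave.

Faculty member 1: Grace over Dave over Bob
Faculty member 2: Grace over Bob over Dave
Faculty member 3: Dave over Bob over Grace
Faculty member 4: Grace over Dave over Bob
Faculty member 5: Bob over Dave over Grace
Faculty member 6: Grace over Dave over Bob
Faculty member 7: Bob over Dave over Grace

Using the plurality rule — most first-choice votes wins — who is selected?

First-place vote totals:
  Grace: 4
  Bob: 2
  Dave: 1
Grace has the most first-place votes.

Grace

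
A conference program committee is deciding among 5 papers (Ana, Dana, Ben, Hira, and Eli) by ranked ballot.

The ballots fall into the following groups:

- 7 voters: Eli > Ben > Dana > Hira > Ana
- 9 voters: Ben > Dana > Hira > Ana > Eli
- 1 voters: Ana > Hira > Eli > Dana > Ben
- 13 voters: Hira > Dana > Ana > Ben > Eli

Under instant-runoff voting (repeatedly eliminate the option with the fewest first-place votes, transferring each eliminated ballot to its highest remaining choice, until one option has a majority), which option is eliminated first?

Dana

Round 1: Hira 13, Ben 9, Eli 7, Ana 1, Dana 0. Dana has the fewest and is eliminated.
Round 2: Hira 13, Ben 9, Eli 7, Ana 1. Ana has the fewest and is eliminated.
Round 3: Hira 14, Ben 9, Eli 7. Eli has the fewest and is eliminated.
Round 4: Ben 16, Hira 14. Ben has a majority.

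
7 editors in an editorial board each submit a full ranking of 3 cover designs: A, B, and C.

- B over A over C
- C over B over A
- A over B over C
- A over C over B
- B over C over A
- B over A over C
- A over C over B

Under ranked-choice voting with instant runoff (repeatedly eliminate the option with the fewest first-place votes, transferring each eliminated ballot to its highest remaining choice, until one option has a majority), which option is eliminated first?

C

Round 1: A 3, B 3, C 1. C has the fewest and is eliminated.
Round 2: B 4, A 3. B has a majority.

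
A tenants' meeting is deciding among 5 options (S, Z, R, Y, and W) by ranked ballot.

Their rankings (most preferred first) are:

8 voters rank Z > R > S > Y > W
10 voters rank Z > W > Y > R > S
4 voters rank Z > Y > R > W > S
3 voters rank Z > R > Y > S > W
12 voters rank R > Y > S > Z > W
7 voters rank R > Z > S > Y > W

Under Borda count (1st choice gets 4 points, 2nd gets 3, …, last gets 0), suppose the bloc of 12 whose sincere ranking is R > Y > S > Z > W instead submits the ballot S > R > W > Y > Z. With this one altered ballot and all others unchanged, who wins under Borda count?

Borda totals with the altered ballot: S 81, Z 121, R 115, Y 65, W 58.
The winner is unchanged: still Z.

Z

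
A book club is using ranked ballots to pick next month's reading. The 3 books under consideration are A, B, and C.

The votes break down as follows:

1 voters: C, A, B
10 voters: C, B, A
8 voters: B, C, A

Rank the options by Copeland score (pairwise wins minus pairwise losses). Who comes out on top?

Pairwise results:
  A vs B: B wins 18–1.
  A vs C: C wins 19–0.
  B vs C: C wins 11–8.
Copeland scores (wins − losses):
  A: 0 − 2 = -2
  B: 1 − 1 = 0
  C: 2 − 0 = 2
C has the best Copeland score.

C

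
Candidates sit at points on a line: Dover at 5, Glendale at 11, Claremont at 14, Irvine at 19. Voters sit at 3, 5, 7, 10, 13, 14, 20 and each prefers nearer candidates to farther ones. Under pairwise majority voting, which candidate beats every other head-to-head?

With single-peaked preferences on a line, the Condorcet winner is the candidate closest to the median voter.
The median voter (position 10) is closest to Glendale at 11.
Check: Glendale vs Claremont — voters closer to Glendale: 4 of 7.

Glendale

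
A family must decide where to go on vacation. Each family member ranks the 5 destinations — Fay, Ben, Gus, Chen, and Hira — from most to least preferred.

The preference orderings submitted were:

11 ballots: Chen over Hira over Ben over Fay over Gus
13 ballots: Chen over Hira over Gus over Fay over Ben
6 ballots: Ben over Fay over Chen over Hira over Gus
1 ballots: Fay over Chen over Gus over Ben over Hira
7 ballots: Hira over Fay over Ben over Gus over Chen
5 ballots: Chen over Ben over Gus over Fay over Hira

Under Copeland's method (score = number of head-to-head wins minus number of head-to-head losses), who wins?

Chen

Pairwise results:
  Fay vs Ben: Ben wins 22–21.
  Fay vs Gus: Fay wins 25–18.
  Fay vs Chen: Chen wins 29–14.
  Fay vs Hira: Hira wins 31–12.
  Ben vs Gus: Ben wins 29–14.
  Ben vs Chen: Chen wins 30–13.
  Ben vs Hira: Hira wins 31–12.
  Gus vs Chen: Chen wins 36–7.
  Gus vs Hira: Hira wins 37–6.
  Chen vs Hira: Chen wins 36–7.
Copeland scores (wins − losses):
  Fay: 1 − 3 = -2
  Ben: 2 − 2 = 0
  Gus: 0 − 4 = -4
  Chen: 4 − 0 = 4
  Hira: 3 − 1 = 2
Chen has the best Copeland score.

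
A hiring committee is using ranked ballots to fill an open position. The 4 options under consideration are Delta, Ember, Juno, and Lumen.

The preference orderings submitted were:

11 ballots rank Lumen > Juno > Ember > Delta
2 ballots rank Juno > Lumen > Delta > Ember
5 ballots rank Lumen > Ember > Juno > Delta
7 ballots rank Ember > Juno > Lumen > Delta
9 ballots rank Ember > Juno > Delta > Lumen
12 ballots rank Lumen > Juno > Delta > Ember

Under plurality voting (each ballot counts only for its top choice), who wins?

Lumen

First-place vote totals:
  Delta: 0
  Ember: 16
  Juno: 2
  Lumen: 28
Lumen has the most first-place votes.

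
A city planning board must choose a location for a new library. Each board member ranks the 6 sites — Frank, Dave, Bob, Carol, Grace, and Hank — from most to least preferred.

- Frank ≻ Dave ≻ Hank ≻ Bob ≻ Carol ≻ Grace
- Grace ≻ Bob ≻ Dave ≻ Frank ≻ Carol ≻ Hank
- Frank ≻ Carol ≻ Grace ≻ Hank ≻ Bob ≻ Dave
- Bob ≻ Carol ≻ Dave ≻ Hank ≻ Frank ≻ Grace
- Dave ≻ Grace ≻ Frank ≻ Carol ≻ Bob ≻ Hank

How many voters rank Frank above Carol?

Ballots ranking Frank above Carol: 4.
Ballots ranking Carol above Frank: 1.
So 4 of 5 voters prefer Frank to Carol.

4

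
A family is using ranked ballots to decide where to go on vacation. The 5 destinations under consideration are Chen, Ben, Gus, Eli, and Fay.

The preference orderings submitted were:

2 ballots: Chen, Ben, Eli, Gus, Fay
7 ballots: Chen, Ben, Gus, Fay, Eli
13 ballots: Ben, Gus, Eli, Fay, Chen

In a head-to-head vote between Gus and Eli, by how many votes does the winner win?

18

Ballots ranking Gus above Eli: 7+13 = 20.
Ballots ranking Eli above Gus: 2.
Gus wins 20–2, a margin of 18.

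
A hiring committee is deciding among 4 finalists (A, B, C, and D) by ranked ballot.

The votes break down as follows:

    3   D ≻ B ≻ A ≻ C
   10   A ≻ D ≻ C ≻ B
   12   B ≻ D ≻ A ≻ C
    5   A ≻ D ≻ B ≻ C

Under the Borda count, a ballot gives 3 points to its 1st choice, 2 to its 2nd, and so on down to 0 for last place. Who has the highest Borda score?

Borda scores:
  A: 3·1 + 10·3 + 12·1 + 5·3 = 60
  B: 3·2 + 10·0 + 12·3 + 5·1 = 47
  C: 3·0 + 10·1 + 12·0 + 5·0 = 10
  D: 3·3 + 10·2 + 12·2 + 5·2 = 63
D has the highest total.

D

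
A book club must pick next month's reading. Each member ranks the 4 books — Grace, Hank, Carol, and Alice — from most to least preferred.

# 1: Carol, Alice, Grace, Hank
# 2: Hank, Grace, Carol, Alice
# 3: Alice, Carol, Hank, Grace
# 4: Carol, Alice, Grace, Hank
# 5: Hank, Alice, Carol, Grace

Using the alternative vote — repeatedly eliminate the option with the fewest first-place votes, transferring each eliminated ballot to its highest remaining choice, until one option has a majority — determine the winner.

Round 1: Hank 2, Carol 2, Alice 1, Grace 0. Grace has the fewest and is eliminated.
Round 2: Hank 2, Carol 2, Alice 1. Alice has the fewest and is eliminated.
Round 3: Carol 3, Hank 2. Carol has a majority.

Carol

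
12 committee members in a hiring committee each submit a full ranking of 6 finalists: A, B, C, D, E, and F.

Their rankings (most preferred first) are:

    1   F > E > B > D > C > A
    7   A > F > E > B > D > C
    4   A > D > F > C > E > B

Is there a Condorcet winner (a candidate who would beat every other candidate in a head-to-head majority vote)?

Head-to-head results (12 voters total):
A vs B: A wins 11–1.
A vs C: A wins 11–1.
A vs D: A wins 11–1.
A vs E: A wins 11–1.
A vs F: A wins 11–1.
B vs C: B wins 8–4.
B vs D: B wins 8–4.
B vs E: E wins 12–0.
B vs F: F wins 12–0.
C vs D: D wins 12–0.
C vs E: E wins 8–4.
C vs F: F wins 12–0.
D vs E: E wins 8–4.
D vs F: F wins 8–4.
E vs F: F wins 12–0.
A beats each rival — B (11–1), C (11–1), D (11–1), E (11–1), F (11–1) — so A is the Condorcet winner.

Yes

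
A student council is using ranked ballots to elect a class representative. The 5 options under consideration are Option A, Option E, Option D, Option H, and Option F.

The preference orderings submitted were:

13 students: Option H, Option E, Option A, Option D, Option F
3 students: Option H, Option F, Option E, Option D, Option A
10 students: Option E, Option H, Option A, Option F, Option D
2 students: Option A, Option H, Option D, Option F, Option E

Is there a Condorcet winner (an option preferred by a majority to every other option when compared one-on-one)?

Yes

Head-to-head results (28 voters total):
Option A vs Option E: Option E wins 26–2.
Option A vs Option D: Option A wins 25–3.
Option A vs Option H: Option H wins 26–2.
Option A vs Option F: Option A wins 25–3.
Option E vs Option D: Option E wins 26–2.
Option E vs Option H: Option H wins 18–10.
Option E vs Option F: Option E wins 23–5.
Option D vs Option H: Option H wins 28–0.
Option D vs Option F: Option D wins 15–13.
Option H vs Option F: Option H wins 28–0.
Option H beats each rival — Option A (26–2), Option E (18–10), Option D (28–0), Option F (28–0) — so Option H is the Condorcet winner.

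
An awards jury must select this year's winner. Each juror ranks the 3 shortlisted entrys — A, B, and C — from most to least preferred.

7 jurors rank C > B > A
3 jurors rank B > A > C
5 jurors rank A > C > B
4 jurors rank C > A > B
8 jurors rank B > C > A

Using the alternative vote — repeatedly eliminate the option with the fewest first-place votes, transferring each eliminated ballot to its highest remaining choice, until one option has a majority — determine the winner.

C

Round 1: B 11, C 11, A 5. A has the fewest and is eliminated.
Round 2: C 16, B 11. C has a majority.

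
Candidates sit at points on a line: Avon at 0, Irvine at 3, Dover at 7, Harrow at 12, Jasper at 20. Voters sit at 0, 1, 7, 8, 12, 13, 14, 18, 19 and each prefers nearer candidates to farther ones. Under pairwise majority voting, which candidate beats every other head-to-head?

Harrow

With single-peaked preferences on a line, the Condorcet winner is the candidate closest to the median voter.
The median voter (position 12) is closest to Harrow at 12.
Check: Harrow vs Jasper — voters closer to Harrow: 7 of 9.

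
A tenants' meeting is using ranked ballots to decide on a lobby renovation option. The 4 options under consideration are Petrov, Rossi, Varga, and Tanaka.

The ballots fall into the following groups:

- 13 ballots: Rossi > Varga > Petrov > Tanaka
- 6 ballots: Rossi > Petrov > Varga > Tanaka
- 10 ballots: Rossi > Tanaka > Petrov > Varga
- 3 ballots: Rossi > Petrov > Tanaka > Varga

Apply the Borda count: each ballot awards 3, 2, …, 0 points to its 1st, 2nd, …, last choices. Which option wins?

Borda scores:
  Petrov: 13·1 + 6·2 + 10·1 + 3·2 = 41
  Rossi: 13·3 + 6·3 + 10·3 + 3·3 = 96
  Varga: 13·2 + 6·1 + 10·0 + 3·0 = 32
  Tanaka: 13·0 + 6·0 + 10·2 + 3·1 = 23
Rossi has the highest total.

Rossi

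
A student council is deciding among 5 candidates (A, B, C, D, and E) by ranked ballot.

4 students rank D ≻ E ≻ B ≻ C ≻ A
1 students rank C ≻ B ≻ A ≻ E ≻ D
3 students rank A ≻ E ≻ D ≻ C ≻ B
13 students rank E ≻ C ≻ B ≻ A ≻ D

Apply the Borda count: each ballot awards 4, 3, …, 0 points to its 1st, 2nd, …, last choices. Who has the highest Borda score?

Borda scores:
  A: 4·0 + 2 + 3·4 + 13·1 = 27
  B: 4·2 + 3 + 3·0 + 13·2 = 37
  C: 4·1 + 4 + 3·1 + 13·3 = 50
  D: 4·4 + 0 + 3·2 + 13·0 = 22
  E: 4·3 + 1 + 3·3 + 13·4 = 74
E has the highest total.

E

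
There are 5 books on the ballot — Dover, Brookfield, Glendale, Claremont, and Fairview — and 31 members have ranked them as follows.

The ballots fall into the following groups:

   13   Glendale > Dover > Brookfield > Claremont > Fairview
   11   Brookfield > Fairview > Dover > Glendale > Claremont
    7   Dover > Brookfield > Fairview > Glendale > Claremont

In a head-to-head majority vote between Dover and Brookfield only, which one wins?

Dover

Ballots ranking Dover above Brookfield: 13+7 = 20.
Ballots ranking Brookfield above Dover: 11.
Dover wins the head-to-head, 20–11.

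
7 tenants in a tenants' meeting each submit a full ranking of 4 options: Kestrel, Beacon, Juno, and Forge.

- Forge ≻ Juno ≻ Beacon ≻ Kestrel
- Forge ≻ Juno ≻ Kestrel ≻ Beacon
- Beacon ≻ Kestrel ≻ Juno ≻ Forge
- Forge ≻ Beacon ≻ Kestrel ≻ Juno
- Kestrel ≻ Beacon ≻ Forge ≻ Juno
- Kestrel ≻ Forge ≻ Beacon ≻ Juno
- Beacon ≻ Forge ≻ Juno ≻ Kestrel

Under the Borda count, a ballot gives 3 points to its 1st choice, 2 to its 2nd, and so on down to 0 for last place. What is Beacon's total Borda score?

12

Borda scores:
  Kestrel: 0 + 1 + 2 + 1 + 3 + 3 + 0 = 10
  Beacon: 1 + 0 + 3 + 2 + 2 + 1 + 3 = 12
  Juno: 2 + 2 + 1 + 0 + 0 + 0 + 1 = 6
  Forge: 3 + 3 + 0 + 3 + 1 + 2 + 2 = 14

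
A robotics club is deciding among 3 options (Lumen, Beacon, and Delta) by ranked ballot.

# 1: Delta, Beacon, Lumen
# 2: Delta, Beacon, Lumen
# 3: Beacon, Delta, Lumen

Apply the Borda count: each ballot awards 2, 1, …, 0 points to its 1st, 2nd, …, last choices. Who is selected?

Delta

Borda scores:
  Lumen: 0 + 0 + 0 = 0
  Beacon: 1 + 1 + 2 = 4
  Delta: 2 + 2 + 1 = 5
Delta has the highest total.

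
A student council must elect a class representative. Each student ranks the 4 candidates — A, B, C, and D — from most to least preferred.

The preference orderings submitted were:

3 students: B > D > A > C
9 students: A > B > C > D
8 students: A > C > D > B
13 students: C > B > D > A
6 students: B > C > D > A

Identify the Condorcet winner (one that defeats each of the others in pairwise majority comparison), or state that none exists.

Head-to-head results (39 voters total):
A vs B: B wins 22–17.
A vs C: A wins 20–19.
A vs D: D wins 22–17.
B vs C: C wins 21–18.
B vs D: B wins 31–8.
C vs D: C wins 36–3.
No candidate beats all others: A beats C beats B beats A, a majority cycle.

No Condorcet winner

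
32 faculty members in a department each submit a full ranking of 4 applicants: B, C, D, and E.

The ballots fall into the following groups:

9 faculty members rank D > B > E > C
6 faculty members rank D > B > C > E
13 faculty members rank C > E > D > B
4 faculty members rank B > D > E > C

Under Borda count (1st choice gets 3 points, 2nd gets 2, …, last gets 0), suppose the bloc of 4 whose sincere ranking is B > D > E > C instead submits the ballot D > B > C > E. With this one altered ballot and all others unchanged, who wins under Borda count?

D

Borda totals with the altered ballot: B 38, C 49, D 70, E 35.
The winner is unchanged: still D.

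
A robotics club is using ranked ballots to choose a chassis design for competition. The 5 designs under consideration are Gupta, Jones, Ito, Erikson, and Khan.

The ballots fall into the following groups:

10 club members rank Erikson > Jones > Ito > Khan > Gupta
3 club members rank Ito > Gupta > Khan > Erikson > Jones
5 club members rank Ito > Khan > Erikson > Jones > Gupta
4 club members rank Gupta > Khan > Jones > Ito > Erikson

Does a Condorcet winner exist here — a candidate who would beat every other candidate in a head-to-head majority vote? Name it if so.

Head-to-head results (22 voters total):
Gupta vs Jones: Jones wins 15–7.
Gupta vs Ito: Ito wins 18–4.
Gupta vs Erikson: Erikson wins 15–7.
Gupta vs Khan: Khan wins 15–7.
Jones vs Ito: Jones wins 14–8.
Jones vs Erikson: Erikson wins 18–4.
Jones vs Khan: Khan wins 12–10.
Ito vs Erikson: Ito wins 12–10.
Ito vs Khan: Ito wins 18–4.
Erikson vs Khan: Khan wins 12–10.
No candidate beats all others: Jones beats Ito beats Erikson beats Jones, a majority cycle.

None — there is no Condorcet winner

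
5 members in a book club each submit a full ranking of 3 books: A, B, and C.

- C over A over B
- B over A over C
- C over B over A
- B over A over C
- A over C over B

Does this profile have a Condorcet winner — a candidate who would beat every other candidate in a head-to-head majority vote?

Head-to-head results (5 voters total):
A vs B: B wins 3–2.
A vs C: A wins 3–2.
B vs C: C wins 3–2.
No candidate beats all others: A beats C beats B beats A, a majority cycle.

No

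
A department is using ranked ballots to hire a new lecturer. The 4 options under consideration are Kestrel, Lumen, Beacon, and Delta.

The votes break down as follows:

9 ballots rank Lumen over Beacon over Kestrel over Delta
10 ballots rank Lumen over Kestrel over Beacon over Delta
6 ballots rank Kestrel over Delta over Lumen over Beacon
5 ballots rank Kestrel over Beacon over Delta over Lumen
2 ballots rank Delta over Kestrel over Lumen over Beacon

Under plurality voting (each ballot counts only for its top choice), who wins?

Lumen

First-place vote totals:
  Kestrel: 11
  Lumen: 19
  Beacon: 0
  Delta: 2
Lumen has the most first-place votes.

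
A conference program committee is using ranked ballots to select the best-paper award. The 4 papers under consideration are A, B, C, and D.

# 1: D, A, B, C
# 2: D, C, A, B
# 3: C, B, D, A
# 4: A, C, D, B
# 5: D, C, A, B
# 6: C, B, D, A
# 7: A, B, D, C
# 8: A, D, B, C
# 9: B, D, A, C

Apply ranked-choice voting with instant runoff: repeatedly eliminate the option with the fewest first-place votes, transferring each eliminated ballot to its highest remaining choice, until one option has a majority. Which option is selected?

Round 1: A 3, D 3, C 2, B 1. B has the fewest and is eliminated.
Round 2: D 4, A 3, C 2. C has the fewest and is eliminated.
Round 3: D 6, A 3. D has a majority.

D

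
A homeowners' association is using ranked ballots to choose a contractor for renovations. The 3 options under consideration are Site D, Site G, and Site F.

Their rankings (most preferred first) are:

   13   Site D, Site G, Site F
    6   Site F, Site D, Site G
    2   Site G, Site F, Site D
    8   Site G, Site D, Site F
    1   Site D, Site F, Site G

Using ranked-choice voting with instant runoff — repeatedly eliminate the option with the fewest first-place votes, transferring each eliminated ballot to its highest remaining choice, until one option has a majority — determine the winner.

Round 1: Site D 14, Site G 10, Site F 6. Site F has the fewest and is eliminated.
Round 2: Site D 20, Site G 10. Site D has a majority.

Site D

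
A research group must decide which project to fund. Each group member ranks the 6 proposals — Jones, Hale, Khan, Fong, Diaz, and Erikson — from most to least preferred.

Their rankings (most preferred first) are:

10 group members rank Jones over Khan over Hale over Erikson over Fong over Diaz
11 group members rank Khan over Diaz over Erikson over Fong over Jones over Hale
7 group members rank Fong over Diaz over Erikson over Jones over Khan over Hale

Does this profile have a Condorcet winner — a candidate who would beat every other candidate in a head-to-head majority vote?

Head-to-head results (28 voters total):
Jones vs Hale: Jones wins 28–0.
Jones vs Khan: Jones wins 17–11.
Jones vs Fong: Fong wins 18–10.
Jones vs Diaz: Diaz wins 18–10.
Jones vs Erikson: Erikson wins 18–10.
Hale vs Khan: Khan wins 28–0.
Hale vs Fong: Fong wins 18–10.
Hale vs Diaz: Diaz wins 18–10.
Hale vs Erikson: Erikson wins 18–10.
Khan vs Fong: Khan wins 21–7.
Khan vs Diaz: Khan wins 21–7.
Khan vs Erikson: Khan wins 21–7.
Fong vs Diaz: Fong wins 17–11.
Fong vs Erikson: Erikson wins 21–7.
Diaz vs Erikson: Diaz wins 18–10.
No candidate beats all others: Jones beats Khan beats Fong beats Jones, a majority cycle.

No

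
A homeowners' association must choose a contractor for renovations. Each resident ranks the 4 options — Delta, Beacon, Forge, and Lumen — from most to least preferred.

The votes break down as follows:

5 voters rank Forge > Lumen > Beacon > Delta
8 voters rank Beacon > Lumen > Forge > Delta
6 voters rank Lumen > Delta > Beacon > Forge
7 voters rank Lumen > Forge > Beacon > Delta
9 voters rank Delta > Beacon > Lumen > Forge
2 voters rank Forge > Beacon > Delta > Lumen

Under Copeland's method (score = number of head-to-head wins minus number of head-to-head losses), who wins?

Beacon

Pairwise results:
  Delta vs Beacon: Beacon wins 22–15.
  Delta vs Forge: Forge wins 22–15.
  Delta vs Lumen: Lumen wins 26–11.
  Beacon vs Forge: Beacon wins 23–14.
  Beacon vs Lumen: Beacon wins 19–18.
  Forge vs Lumen: Lumen wins 30–7.
Copeland scores (wins − losses):
  Delta: 0 − 3 = -3
  Beacon: 3 − 0 = 3
  Forge: 1 − 2 = -1
  Lumen: 2 − 1 = 1
Beacon has the best Copeland score.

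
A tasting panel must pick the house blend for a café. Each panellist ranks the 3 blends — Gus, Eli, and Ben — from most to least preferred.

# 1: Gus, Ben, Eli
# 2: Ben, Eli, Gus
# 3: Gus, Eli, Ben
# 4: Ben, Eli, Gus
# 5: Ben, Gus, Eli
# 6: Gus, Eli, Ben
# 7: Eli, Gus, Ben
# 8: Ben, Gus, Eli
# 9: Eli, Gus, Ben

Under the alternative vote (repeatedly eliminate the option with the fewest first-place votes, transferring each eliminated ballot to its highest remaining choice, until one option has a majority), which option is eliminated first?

Round 1: Ben 4, Gus 3, Eli 2. Eli has the fewest and is eliminated.
Round 2: Gus 5, Ben 4. Gus has a majority.

Eli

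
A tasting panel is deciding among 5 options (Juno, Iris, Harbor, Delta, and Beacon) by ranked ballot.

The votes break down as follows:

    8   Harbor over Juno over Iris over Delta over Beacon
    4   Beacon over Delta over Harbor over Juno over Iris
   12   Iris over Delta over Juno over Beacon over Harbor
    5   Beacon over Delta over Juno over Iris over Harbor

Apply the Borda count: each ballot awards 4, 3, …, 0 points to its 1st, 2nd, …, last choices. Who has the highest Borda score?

Borda scores:
  Juno: 8·3 + 4·1 + 12·2 + 5·2 = 62
  Iris: 8·2 + 4·0 + 12·4 + 5·1 = 69
  Harbor: 8·4 + 4·2 + 12·0 + 5·0 = 40
  Delta: 8·1 + 4·3 + 12·3 + 5·3 = 71
  Beacon: 8·0 + 4·4 + 12·1 + 5·4 = 48
Delta has the highest total.

Delta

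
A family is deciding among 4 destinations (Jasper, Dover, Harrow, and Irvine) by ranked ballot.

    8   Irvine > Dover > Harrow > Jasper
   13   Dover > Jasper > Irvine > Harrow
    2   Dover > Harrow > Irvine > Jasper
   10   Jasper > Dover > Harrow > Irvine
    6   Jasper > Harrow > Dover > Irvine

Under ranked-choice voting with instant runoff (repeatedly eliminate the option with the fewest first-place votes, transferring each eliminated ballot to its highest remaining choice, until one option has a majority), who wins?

Dover

Round 1: Jasper 16, Dover 15, Irvine 8, Harrow 0. Harrow has the fewest and is eliminated.
Round 2: Jasper 16, Dover 15, Irvine 8. Irvine has the fewest and is eliminated.
Round 3: Dover 23, Jasper 16. Dover has a majority.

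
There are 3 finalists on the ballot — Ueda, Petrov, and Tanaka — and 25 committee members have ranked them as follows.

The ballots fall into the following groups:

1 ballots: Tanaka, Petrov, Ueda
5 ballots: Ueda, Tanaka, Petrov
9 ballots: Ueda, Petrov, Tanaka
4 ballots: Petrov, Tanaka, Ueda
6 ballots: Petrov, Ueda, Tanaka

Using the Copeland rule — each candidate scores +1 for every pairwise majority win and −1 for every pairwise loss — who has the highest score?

Ueda

Pairwise results:
  Ueda vs Petrov: Ueda wins 14–11.
  Ueda vs Tanaka: Ueda wins 20–5.
  Petrov vs Tanaka: Petrov wins 19–6.
Copeland scores (wins − losses):
  Ueda: 2 − 0 = 2
  Petrov: 1 − 1 = 0
  Tanaka: 0 − 2 = -2
Ueda has the best Copeland score.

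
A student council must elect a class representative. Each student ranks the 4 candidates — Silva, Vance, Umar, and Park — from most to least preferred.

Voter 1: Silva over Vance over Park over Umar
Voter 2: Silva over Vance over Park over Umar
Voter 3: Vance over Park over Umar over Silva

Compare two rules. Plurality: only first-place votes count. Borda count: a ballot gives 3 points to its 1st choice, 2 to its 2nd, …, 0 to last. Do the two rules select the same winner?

No

Plurality first-place counts: Silva 2, Vance 1, Umar 0, Park 0 → Silva.
Borda totals: Silva 6, Vance 7, Umar 1, Park 4 → Vance.
The two rules disagree: plurality picks Silva, Borda picks Vance.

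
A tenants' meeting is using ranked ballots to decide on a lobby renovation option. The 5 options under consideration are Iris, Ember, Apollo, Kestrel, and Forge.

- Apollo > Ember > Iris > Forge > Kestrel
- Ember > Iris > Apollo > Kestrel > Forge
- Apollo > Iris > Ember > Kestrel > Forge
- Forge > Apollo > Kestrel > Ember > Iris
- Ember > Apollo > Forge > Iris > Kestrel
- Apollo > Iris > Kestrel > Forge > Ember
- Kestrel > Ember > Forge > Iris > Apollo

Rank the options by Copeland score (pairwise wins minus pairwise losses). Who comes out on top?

Apollo

Pairwise results:
  Iris vs Ember: Ember wins 5–2.
  Iris vs Apollo: Apollo wins 5–2.
  Iris vs Kestrel: Iris wins 5–2.
  Iris vs Forge: Iris wins 4–3.
  Ember vs Apollo: Apollo wins 4–3.
  Ember vs Kestrel: Ember wins 4–3.
  Ember vs Forge: Ember wins 5–2.
  Apollo vs Kestrel: Apollo wins 6–1.
  Apollo vs Forge: Apollo wins 5–2.
  Kestrel vs Forge: Kestrel wins 4–3.
Copeland scores (wins − losses):
  Iris: 2 − 2 = 0
  Ember: 3 − 1 = 2
  Apollo: 4 − 0 = 4
  Kestrel: 1 − 3 = -2
  Forge: 0 − 4 = -4
Apollo has the best Copeland score.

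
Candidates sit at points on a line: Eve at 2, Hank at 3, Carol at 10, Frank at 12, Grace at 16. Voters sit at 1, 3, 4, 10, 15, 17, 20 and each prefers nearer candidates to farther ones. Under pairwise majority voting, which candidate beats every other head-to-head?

Carol

With single-peaked preferences on a line, the Condorcet winner is the candidate closest to the median voter.
The median voter (position 10) is closest to Carol at 10.
Check: Carol vs Eve — voters closer to Carol: 4 of 7.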